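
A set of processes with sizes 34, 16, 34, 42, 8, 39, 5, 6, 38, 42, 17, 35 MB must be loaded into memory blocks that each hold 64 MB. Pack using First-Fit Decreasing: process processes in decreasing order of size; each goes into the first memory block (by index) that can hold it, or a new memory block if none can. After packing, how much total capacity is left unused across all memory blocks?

Sorted descending: 42, 42, 39, 38, 35, 34, 34, 17, 16, 8, 6, 5.
memory block 1: place 42 MB, 22 MB left
memory block 2: place 42 MB, 22 MB left
memory block 3: place 39 MB, 25 MB left
memory block 4: place 38 MB, 26 MB left
memory block 5: place 35 MB, 29 MB left
memory block 6: place 34 MB, 30 MB left
memory block 7: place 34 MB, 30 MB left
memory block 1: place 17 MB, 5 MB left
memory block 2: place 16 MB, 6 MB left
memory block 3: place 8 MB, 17 MB left
memory block 2: place 6 MB, 0 MB left
memory block 1: place 5 MB, 0 MB left
7 memory blocks × 64 MB = 448 MB; used 316 MB; unused 132 MB.

132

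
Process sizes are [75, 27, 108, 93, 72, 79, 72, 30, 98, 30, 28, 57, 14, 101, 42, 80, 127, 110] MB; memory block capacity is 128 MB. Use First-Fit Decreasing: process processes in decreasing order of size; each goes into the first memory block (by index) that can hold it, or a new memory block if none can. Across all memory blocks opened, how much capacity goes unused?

Sorted descending: 127, 110, 108, 101, 98, 93, 80, 79, 75, 72, 72, 57, 42, 30, 30, 28, 27, 14.
127 MB → memory block 1 (remaining 1 MB)
110 MB → memory block 2 (remaining 18 MB)
108 MB → memory block 3 (remaining 20 MB)
101 MB → memory block 4 (remaining 27 MB)
98 MB → memory block 5 (remaining 30 MB)
93 MB → memory block 6 (remaining 35 MB)
80 MB → memory block 7 (remaining 48 MB)
79 MB → memory block 8 (remaining 49 MB)
75 MB → memory block 9 (remaining 53 MB)
72 MB → memory block 10 (remaining 56 MB)
72 MB → memory block 11 (remaining 56 MB)
57 MB → memory block 12 (remaining 71 MB)
42 MB → memory block 7 (remaining 6 MB)
30 MB → memory block 5 (remaining 0 MB)
30 MB → memory block 6 (remaining 5 MB)
28 MB → memory block 8 (remaining 21 MB)
27 MB → memory block 4 (remaining 0 MB)
14 MB → memory block 2 (remaining 4 MB)
12 memory blocks × 128 MB = 1536 MB; used 1243 MB; unused 293 MB.

293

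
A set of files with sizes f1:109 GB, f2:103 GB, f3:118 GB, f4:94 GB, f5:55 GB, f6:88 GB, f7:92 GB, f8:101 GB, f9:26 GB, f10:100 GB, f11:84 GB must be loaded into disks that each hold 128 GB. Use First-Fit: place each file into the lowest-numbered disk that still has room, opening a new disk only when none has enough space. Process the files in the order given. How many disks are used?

disk 1: place f1 (109 GB), 19 GB left
disk 2: place f2 (103 GB), 25 GB left
disk 3: place f3 (118 GB), 10 GB left
disk 4: place f4 (94 GB), 34 GB left
disk 5: place f5 (55 GB), 73 GB left
disk 6: place f6 (88 GB), 40 GB left
disk 7: place f7 (92 GB), 36 GB left
disk 8: place f8 (101 GB), 27 GB left
disk 4: place f9 (26 GB), 8 GB left
disk 9: place f10 (100 GB), 28 GB left
disk 10: place f11 (84 GB), 44 GB left
Final disks: [109] [103] [118] [94,26] [55] [88] [92] [101] [100] [84].

10 disks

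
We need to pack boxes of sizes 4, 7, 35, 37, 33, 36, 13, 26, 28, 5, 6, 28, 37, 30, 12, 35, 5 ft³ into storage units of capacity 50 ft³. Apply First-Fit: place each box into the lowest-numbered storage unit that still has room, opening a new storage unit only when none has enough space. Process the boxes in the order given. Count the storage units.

10

4 ft³ → storage unit 1 (remaining 46 ft³)
7 ft³ → storage unit 1 (remaining 39 ft³)
35 ft³ → storage unit 1 (remaining 4 ft³)
37 ft³ → storage unit 2 (remaining 13 ft³)
33 ft³ → storage unit 3 (remaining 17 ft³)
36 ft³ → storage unit 4 (remaining 14 ft³)
13 ft³ → storage unit 2 (remaining 0 ft³)
26 ft³ → storage unit 5 (remaining 24 ft³)
28 ft³ → storage unit 6 (remaining 22 ft³)
5 ft³ → storage unit 3 (remaining 12 ft³)
6 ft³ → storage unit 3 (remaining 6 ft³)
28 ft³ → storage unit 7 (remaining 22 ft³)
37 ft³ → storage unit 8 (remaining 13 ft³)
30 ft³ → storage unit 9 (remaining 20 ft³)
12 ft³ → storage unit 4 (remaining 2 ft³)
35 ft³ → storage unit 10 (remaining 15 ft³)
5 ft³ → storage unit 3 (remaining 1 ft³)
Final storage units: [4,7,35] [37,13] [33,5,6,5] [36,12] [26] [28] [28] [37] [30] [35].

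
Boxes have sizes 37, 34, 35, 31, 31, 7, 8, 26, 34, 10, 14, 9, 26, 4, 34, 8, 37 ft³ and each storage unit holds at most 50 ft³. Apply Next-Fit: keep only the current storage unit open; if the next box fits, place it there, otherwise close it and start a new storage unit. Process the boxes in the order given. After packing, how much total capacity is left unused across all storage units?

115

storage unit 1: place 37 ft³, 13 ft³ left
storage unit 2: place 34 ft³, 16 ft³ left
storage unit 3: place 35 ft³, 15 ft³ left
storage unit 4: place 31 ft³, 19 ft³ left
storage unit 5: place 31 ft³, 19 ft³ left
storage unit 5: place 7 ft³, 12 ft³ left
storage unit 5: place 8 ft³, 4 ft³ left
storage unit 6: place 26 ft³, 24 ft³ left
storage unit 7: place 34 ft³, 16 ft³ left
storage unit 7: place 10 ft³, 6 ft³ left
storage unit 8: place 14 ft³, 36 ft³ left
storage unit 8: place 9 ft³, 27 ft³ left
storage unit 8: place 26 ft³, 1 ft³ left
storage unit 9: place 4 ft³, 46 ft³ left
storage unit 9: place 34 ft³, 12 ft³ left
storage unit 9: place 8 ft³, 4 ft³ left
storage unit 10: place 37 ft³, 13 ft³ left
10 storage units × 50 ft³ = 500 ft³; used 385 ft³; unused 115 ft³.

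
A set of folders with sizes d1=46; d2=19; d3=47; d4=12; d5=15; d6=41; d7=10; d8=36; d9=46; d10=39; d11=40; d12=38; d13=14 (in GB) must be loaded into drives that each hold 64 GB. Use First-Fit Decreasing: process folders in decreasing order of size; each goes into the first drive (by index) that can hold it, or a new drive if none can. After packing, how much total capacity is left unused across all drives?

Sorted descending: 47, 46, 46, 41, 40, 39, 38, 36, 19, 15, 14, 12, 10.
drive 1: place 47 GB, 17 GB left
drive 2: place 46 GB, 18 GB left
drive 3: place 46 GB, 18 GB left
drive 4: place 41 GB, 23 GB left
drive 5: place 40 GB, 24 GB left
drive 6: place 39 GB, 25 GB left
drive 7: place 38 GB, 26 GB left
drive 8: place 36 GB, 28 GB left
drive 4: place 19 GB, 4 GB left
drive 1: place 15 GB, 2 GB left
drive 2: place 14 GB, 4 GB left
drive 3: place 12 GB, 6 GB left
drive 5: place 10 GB, 14 GB left
8 drives × 64 GB = 512 GB; used 403 GB; unused 109 GB.

109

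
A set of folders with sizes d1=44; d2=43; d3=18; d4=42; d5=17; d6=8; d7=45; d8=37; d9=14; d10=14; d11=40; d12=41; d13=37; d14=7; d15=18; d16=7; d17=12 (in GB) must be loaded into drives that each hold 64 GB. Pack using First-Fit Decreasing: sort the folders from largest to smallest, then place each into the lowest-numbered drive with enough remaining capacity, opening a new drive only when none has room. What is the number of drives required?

Sorted descending: 45, 44, 43, 42, 41, 40, 37, 37, 18, 18, 17, 14, 14, 12, 8, 7, 7.
45 GB → drive 1 (remaining 19 GB)
44 GB → drive 2 (remaining 20 GB)
43 GB → drive 3 (remaining 21 GB)
42 GB → drive 4 (remaining 22 GB)
41 GB → drive 5 (remaining 23 GB)
40 GB → drive 6 (remaining 24 GB)
37 GB → drive 7 (remaining 27 GB)
37 GB → drive 8 (remaining 27 GB)
18 GB → drive 1 (remaining 1 GB)
18 GB → drive 2 (remaining 2 GB)
17 GB → drive 3 (remaining 4 GB)
14 GB → drive 4 (remaining 8 GB)
14 GB → drive 5 (remaining 9 GB)
12 GB → drive 6 (remaining 12 GB)
8 GB → drive 4 (remaining 0 GB)
7 GB → drive 5 (remaining 2 GB)
7 GB → drive 6 (remaining 5 GB)

8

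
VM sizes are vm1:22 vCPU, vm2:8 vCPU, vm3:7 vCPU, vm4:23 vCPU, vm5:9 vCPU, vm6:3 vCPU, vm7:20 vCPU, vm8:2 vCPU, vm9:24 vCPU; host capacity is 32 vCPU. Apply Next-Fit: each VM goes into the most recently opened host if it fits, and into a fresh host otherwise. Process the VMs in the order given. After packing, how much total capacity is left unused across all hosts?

10

vm1 (22 vCPU) → host 1 (remaining 10 vCPU)
vm2 (8 vCPU) → host 1 (remaining 2 vCPU)
vm3 (7 vCPU) → host 2 (remaining 25 vCPU)
vm4 (23 vCPU) → host 2 (remaining 2 vCPU)
vm5 (9 vCPU) → host 3 (remaining 23 vCPU)
vm6 (3 vCPU) → host 3 (remaining 20 vCPU)
vm7 (20 vCPU) → host 3 (remaining 0 vCPU)
vm8 (2 vCPU) → host 4 (remaining 30 vCPU)
vm9 (24 vCPU) → host 4 (remaining 6 vCPU)
4 hosts × 32 vCPU = 128 vCPU; used 118 vCPU; unused 10 vCPU.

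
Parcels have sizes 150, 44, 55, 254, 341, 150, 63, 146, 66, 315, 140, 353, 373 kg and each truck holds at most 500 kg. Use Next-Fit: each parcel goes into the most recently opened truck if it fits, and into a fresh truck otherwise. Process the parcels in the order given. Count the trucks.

7 trucks

truck 1: place 150 kg, 350 kg left
truck 1: place 44 kg, 306 kg left
truck 1: place 55 kg, 251 kg left
truck 2: place 254 kg, 246 kg left
truck 3: place 341 kg, 159 kg left
truck 3: place 150 kg, 9 kg left
truck 4: place 63 kg, 437 kg left
truck 4: place 146 kg, 291 kg left
truck 4: place 66 kg, 225 kg left
truck 5: place 315 kg, 185 kg left
truck 5: place 140 kg, 45 kg left
truck 6: place 353 kg, 147 kg left
truck 7: place 373 kg, 127 kg left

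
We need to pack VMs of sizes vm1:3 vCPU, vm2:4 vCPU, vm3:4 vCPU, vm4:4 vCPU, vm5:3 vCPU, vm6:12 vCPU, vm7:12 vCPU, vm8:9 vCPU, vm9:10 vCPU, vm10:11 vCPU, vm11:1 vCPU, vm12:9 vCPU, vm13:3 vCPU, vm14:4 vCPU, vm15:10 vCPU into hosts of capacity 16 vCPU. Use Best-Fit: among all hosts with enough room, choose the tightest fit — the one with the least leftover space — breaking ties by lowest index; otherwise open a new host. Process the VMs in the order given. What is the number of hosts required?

8 hosts

host 1: place vm1 (3 vCPU), 13 vCPU left
host 1: place vm2 (4 vCPU), 9 vCPU left
host 1: place vm3 (4 vCPU), 5 vCPU left
host 1: place vm4 (4 vCPU), 1 vCPU left
host 2: place vm5 (3 vCPU), 13 vCPU left
host 2: place vm6 (12 vCPU), 1 vCPU left
host 3: place vm7 (12 vCPU), 4 vCPU left
host 4: place vm8 (9 vCPU), 7 vCPU left
host 5: place vm9 (10 vCPU), 6 vCPU left
host 6: place vm10 (11 vCPU), 5 vCPU left
host 1: place vm11 (1 vCPU), 0 vCPU left
host 7: place vm12 (9 vCPU), 7 vCPU left
host 3: place vm13 (3 vCPU), 1 vCPU left
host 6: place vm14 (4 vCPU), 1 vCPU left
host 8: place vm15 (10 vCPU), 6 vCPU left
Final hosts: [3,4,4,4,1] [3,12] [12,3] [9] [10] [11,4] [9] [10].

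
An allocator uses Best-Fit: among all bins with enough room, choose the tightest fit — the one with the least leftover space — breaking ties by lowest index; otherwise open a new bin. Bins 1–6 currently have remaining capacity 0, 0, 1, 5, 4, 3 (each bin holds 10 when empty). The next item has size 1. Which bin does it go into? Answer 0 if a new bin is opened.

3

Bins with room: bin 3 (1), bin 4 (5), bin 5 (4), bin 6 (3).
Tightest fit is bin 3 with 1 free.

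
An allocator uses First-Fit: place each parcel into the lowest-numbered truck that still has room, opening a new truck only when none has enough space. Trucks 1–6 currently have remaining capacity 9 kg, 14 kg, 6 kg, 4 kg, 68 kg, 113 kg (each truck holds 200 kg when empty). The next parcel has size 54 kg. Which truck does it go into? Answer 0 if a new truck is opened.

Trucks with room: truck 5 (68 kg), truck 6 (113 kg).
The first with room is truck 5.

5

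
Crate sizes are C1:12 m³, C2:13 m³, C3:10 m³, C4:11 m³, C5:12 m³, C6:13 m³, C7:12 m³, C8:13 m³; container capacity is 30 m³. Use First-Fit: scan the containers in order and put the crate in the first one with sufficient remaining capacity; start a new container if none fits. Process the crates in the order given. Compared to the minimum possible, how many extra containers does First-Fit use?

0

First-Fit: [12,13] [10,11] [12,13] [12,13] → 4 containers.
Total size 96 m³; any packing needs at least ⌈96/30⌉ = 4 containers.
So 4 is already optimal.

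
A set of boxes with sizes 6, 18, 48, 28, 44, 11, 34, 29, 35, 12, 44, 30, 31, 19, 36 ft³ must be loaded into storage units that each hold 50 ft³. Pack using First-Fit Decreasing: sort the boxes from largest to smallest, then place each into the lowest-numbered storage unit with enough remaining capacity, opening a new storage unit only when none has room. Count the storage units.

Sorted descending: 48, 44, 44, 36, 35, 34, 31, 30, 29, 28, 19, 18, 12, 11, 6.
Put 48 ft³ in storage unit 1; 2 ft³ remain.
Put 44 ft³ in storage unit 2; 6 ft³ remain.
Put 44 ft³ in storage unit 3; 6 ft³ remain.
Put 36 ft³ in storage unit 4; 14 ft³ remain.
Put 35 ft³ in storage unit 5; 15 ft³ remain.
Put 34 ft³ in storage unit 6; 16 ft³ remain.
Put 31 ft³ in storage unit 7; 19 ft³ remain.
Put 30 ft³ in storage unit 8; 20 ft³ remain.
Put 29 ft³ in storage unit 9; 21 ft³ remain.
Put 28 ft³ in storage unit 10; 22 ft³ remain.
Put 19 ft³ in storage unit 7; 0 ft³ remain.
Put 18 ft³ in storage unit 8; 2 ft³ remain.
Put 12 ft³ in storage unit 4; 2 ft³ remain.
Put 11 ft³ in storage unit 5; 4 ft³ remain.
Put 6 ft³ in storage unit 2; 0 ft³ remain.

10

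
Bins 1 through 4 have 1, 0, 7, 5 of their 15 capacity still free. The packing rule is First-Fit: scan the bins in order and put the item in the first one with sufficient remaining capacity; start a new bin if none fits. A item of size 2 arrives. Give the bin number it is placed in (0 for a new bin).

3

Bins with room: bin 3 (7), bin 4 (5).
The first with room is bin 3.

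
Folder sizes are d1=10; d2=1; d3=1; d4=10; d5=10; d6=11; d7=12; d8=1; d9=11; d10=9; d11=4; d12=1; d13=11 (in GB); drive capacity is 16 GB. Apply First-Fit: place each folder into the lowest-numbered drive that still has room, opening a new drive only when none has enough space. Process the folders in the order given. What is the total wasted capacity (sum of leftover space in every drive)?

36

Put d1 (10 GB) in drive 1; 6 GB remain.
Put d2 (1 GB) in drive 1; 5 GB remain.
Put d3 (1 GB) in drive 1; 4 GB remain.
Put d4 (10 GB) in drive 2; 6 GB remain.
Put d5 (10 GB) in drive 3; 6 GB remain.
Put d6 (11 GB) in drive 4; 5 GB remain.
Put d7 (12 GB) in drive 5; 4 GB remain.
Put d8 (1 GB) in drive 1; 3 GB remain.
Put d9 (11 GB) in drive 6; 5 GB remain.
Put d10 (9 GB) in drive 7; 7 GB remain.
Put d11 (4 GB) in drive 2; 2 GB remain.
Put d12 (1 GB) in drive 1; 2 GB remain.
Put d13 (11 GB) in drive 8; 5 GB remain.
8 drives × 16 GB = 128 GB; used 92 GB; unused 36 GB.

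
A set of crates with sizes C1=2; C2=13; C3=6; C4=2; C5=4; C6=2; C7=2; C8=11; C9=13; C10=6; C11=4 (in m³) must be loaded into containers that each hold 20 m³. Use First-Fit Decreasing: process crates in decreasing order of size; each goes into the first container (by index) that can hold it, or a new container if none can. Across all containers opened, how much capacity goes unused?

Sorted descending: 13, 13, 11, 6, 6, 4, 4, 2, 2, 2, 2.
container 1: place 13 m³, 7 m³ left
container 2: place 13 m³, 7 m³ left
container 3: place 11 m³, 9 m³ left
container 1: place 6 m³, 1 m³ left
container 2: place 6 m³, 1 m³ left
container 3: place 4 m³, 5 m³ left
container 3: place 4 m³, 1 m³ left
container 4: place 2 m³, 18 m³ left
container 4: place 2 m³, 16 m³ left
container 4: place 2 m³, 14 m³ left
container 4: place 2 m³, 12 m³ left
4 containers × 20 m³ = 80 m³; used 65 m³; unused 15 m³.

15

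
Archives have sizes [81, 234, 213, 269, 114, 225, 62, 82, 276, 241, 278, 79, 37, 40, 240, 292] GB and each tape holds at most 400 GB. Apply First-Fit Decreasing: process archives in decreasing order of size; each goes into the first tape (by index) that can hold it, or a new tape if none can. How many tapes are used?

Sorted descending: 292, 278, 276, 269, 241, 240, 234, 225, 213, 114, 82, 81, 79, 62, 40, 37.
tape 1: place 292 GB, 108 GB left
tape 2: place 278 GB, 122 GB left
tape 3: place 276 GB, 124 GB left
tape 4: place 269 GB, 131 GB left
tape 5: place 241 GB, 159 GB left
tape 6: place 240 GB, 160 GB left
tape 7: place 234 GB, 166 GB left
tape 8: place 225 GB, 175 GB left
tape 9: place 213 GB, 187 GB left
tape 2: place 114 GB, 8 GB left
tape 1: place 82 GB, 26 GB left
tape 3: place 81 GB, 43 GB left
tape 4: place 79 GB, 52 GB left
tape 5: place 62 GB, 97 GB left
tape 3: place 40 GB, 3 GB left
tape 4: place 37 GB, 15 GB left
Final tapes: [292,82] [278,114] [276,81,40] [269,79,37] [241,62] [240] [234] [225] [213].

9 tapes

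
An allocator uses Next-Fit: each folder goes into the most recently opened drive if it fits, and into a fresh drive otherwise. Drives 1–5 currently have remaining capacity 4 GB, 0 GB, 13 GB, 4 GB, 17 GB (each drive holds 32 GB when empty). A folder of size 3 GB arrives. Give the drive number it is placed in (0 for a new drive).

5

Next-Fit only looks at drive 5, which has 17 GB free.
3 GB fits there.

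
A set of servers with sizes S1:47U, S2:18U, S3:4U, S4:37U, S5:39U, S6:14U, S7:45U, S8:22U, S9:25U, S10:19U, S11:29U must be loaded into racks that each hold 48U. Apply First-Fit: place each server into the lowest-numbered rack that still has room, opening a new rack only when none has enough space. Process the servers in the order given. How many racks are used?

Put S1 (47U) in rack 1; 1U remain.
Put S2 (18U) in rack 2; 30U remain.
Put S3 (4U) in rack 2; 26U remain.
Put S4 (37U) in rack 3; 11U remain.
Put S5 (39U) in rack 4; 9U remain.
Put S6 (14U) in rack 2; 12U remain.
Put S7 (45U) in rack 5; 3U remain.
Put S8 (22U) in rack 6; 26U remain.
Put S9 (25U) in rack 6; 1U remain.
Put S10 (19U) in rack 7; 29U remain.
Put S11 (29U) in rack 7; 0U remain.
Final racks: [47] [18,4,14] [37] [39] [45] [22,25] [19,29].

7 racks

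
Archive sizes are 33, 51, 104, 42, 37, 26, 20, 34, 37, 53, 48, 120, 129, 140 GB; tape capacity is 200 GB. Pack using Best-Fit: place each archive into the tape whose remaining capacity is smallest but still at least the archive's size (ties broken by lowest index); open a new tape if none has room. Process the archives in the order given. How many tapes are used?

6

Put 33 GB in tape 1; 167 GB remain.
Put 51 GB in tape 1; 116 GB remain.
Put 104 GB in tape 1; 12 GB remain.
Put 42 GB in tape 2; 158 GB remain.
Put 37 GB in tape 2; 121 GB remain.
Put 26 GB in tape 2; 95 GB remain.
Put 20 GB in tape 2; 75 GB remain.
Put 34 GB in tape 2; 41 GB remain.
Put 37 GB in tape 2; 4 GB remain.
Put 53 GB in tape 3; 147 GB remain.
Put 48 GB in tape 3; 99 GB remain.
Put 120 GB in tape 4; 80 GB remain.
Put 129 GB in tape 5; 71 GB remain.
Put 140 GB in tape 6; 60 GB remain.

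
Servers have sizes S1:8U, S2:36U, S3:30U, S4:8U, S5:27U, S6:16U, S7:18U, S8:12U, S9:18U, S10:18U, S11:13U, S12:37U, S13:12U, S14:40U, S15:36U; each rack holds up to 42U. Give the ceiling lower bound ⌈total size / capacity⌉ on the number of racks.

8

Total size = 8 + 36 + 30 + 8 + 27 + 16 + 18 + 12 + 18 + 18 + 13 + 37 + 12 + 40 + 36 = 329U.
⌈329 / 42⌉ = 8.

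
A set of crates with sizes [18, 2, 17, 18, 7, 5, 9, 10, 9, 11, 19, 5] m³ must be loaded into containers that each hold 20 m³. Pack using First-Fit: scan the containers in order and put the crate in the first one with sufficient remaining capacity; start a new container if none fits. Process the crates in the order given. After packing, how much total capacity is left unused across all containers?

10

container 1: place 18 m³, 2 m³ left
container 1: place 2 m³, 0 m³ left
container 2: place 17 m³, 3 m³ left
container 3: place 18 m³, 2 m³ left
container 4: place 7 m³, 13 m³ left
container 4: place 5 m³, 8 m³ left
container 5: place 9 m³, 11 m³ left
container 5: place 10 m³, 1 m³ left
container 6: place 9 m³, 11 m³ left
container 6: place 11 m³, 0 m³ left
container 7: place 19 m³, 1 m³ left
container 4: place 5 m³, 3 m³ left
7 containers × 20 m³ = 140 m³; used 130 m³; unused 10 m³.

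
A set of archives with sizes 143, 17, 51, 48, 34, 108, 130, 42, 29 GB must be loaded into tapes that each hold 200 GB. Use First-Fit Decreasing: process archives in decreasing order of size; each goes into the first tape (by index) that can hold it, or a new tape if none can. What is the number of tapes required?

4

Sorted descending: 143, 130, 108, 51, 48, 42, 34, 29, 17.
143 GB → tape 1 (remaining 57 GB)
130 GB → tape 2 (remaining 70 GB)
108 GB → tape 3 (remaining 92 GB)
51 GB → tape 1 (remaining 6 GB)
48 GB → tape 2 (remaining 22 GB)
42 GB → tape 3 (remaining 50 GB)
34 GB → tape 3 (remaining 16 GB)
29 GB → tape 4 (remaining 171 GB)
17 GB → tape 2 (remaining 5 GB)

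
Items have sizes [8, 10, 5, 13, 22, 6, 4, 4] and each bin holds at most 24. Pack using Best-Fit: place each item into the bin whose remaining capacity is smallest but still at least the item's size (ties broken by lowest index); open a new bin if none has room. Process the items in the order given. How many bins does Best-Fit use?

bin 1: place 8, 16 left
bin 1: place 10, 6 left
bin 1: place 5, 1 left
bin 2: place 13, 11 left
bin 3: place 22, 2 left
bin 2: place 6, 5 left
bin 2: place 4, 1 left
bin 4: place 4, 20 left

4 bins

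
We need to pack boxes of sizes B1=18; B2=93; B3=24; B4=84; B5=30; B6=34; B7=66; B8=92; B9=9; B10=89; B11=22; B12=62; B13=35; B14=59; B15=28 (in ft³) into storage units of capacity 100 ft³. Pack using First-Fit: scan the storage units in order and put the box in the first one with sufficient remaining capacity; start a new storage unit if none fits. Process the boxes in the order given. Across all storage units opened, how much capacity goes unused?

B1 (18 ft³) → storage unit 1 (remaining 82 ft³)
B2 (93 ft³) → storage unit 2 (remaining 7 ft³)
B3 (24 ft³) → storage unit 1 (remaining 58 ft³)
B4 (84 ft³) → storage unit 3 (remaining 16 ft³)
B5 (30 ft³) → storage unit 1 (remaining 28 ft³)
B6 (34 ft³) → storage unit 4 (remaining 66 ft³)
B7 (66 ft³) → storage unit 4 (remaining 0 ft³)
B8 (92 ft³) → storage unit 5 (remaining 8 ft³)
B9 (9 ft³) → storage unit 1 (remaining 19 ft³)
B10 (89 ft³) → storage unit 6 (remaining 11 ft³)
B11 (22 ft³) → storage unit 7 (remaining 78 ft³)
B12 (62 ft³) → storage unit 7 (remaining 16 ft³)
B13 (35 ft³) → storage unit 8 (remaining 65 ft³)
B14 (59 ft³) → storage unit 8 (remaining 6 ft³)
B15 (28 ft³) → storage unit 9 (remaining 72 ft³)
9 storage units × 100 ft³ = 900 ft³; used 745 ft³; unused 155 ft³.

155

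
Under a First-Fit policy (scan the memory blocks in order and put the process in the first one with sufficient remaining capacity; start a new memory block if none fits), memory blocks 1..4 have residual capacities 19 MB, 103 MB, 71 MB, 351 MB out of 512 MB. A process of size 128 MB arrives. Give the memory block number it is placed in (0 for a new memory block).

Memory blocks with room: memory block 4 (351 MB).
The first with room is memory block 4.

4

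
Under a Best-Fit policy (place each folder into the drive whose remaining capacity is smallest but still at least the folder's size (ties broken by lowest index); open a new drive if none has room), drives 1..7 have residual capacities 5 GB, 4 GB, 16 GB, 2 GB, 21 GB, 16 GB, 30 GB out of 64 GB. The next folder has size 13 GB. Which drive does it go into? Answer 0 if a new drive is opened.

3

Drives with room: drive 3 (16 GB), drive 5 (21 GB), drive 6 (16 GB), drive 7 (30 GB).
Tightest fit is drive 3 with 16 GB free.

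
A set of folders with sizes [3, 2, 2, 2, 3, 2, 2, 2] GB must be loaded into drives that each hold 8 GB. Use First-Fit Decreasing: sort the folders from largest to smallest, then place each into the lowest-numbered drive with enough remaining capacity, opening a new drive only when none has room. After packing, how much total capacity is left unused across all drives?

Sorted descending: 3, 3, 2, 2, 2, 2, 2, 2.
Put 3 GB in drive 1; 5 GB remain.
Put 3 GB in drive 1; 2 GB remain.
Put 2 GB in drive 1; 0 GB remain.
Put 2 GB in drive 2; 6 GB remain.
Put 2 GB in drive 2; 4 GB remain.
Put 2 GB in drive 2; 2 GB remain.
Put 2 GB in drive 2; 0 GB remain.
Put 2 GB in drive 3; 6 GB remain.
3 drives × 8 GB = 24 GB; used 18 GB; unused 6 GB.

6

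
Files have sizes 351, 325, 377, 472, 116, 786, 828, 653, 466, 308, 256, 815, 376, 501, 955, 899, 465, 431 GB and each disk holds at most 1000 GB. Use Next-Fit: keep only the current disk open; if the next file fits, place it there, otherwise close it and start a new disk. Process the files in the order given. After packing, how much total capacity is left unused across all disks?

351 GB → disk 1 (remaining 649 GB)
325 GB → disk 1 (remaining 324 GB)
377 GB → disk 2 (remaining 623 GB)
472 GB → disk 2 (remaining 151 GB)
116 GB → disk 2 (remaining 35 GB)
786 GB → disk 3 (remaining 214 GB)
828 GB → disk 4 (remaining 172 GB)
653 GB → disk 5 (remaining 347 GB)
466 GB → disk 6 (remaining 534 GB)
308 GB → disk 6 (remaining 226 GB)
256 GB → disk 7 (remaining 744 GB)
815 GB → disk 8 (remaining 185 GB)
376 GB → disk 9 (remaining 624 GB)
501 GB → disk 9 (remaining 123 GB)
955 GB → disk 10 (remaining 45 GB)
899 GB → disk 11 (remaining 101 GB)
465 GB → disk 12 (remaining 535 GB)
431 GB → disk 12 (remaining 104 GB)
12 disks × 1000 GB = 12000 GB; used 9380 GB; unused 2620 GB.

2620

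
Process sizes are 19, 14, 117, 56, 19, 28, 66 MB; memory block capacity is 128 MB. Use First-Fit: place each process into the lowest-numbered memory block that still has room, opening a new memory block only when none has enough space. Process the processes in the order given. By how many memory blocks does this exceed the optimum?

First-Fit: [19,14,56,19] [117] [28,66] → 3 memory blocks.
Total size 319 MB; any packing needs at least ⌈319/128⌉ = 3 memory blocks.
So 3 is already optimal.

0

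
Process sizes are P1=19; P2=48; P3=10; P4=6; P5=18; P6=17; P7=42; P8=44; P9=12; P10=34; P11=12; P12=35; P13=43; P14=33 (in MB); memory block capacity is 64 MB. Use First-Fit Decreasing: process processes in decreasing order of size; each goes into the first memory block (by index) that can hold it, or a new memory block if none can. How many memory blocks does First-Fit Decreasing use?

Sorted descending: 48, 44, 43, 42, 35, 34, 33, 19, 18, 17, 12, 12, 10, 6.
memory block 1: place 48 MB, 16 MB left
memory block 2: place 44 MB, 20 MB left
memory block 3: place 43 MB, 21 MB left
memory block 4: place 42 MB, 22 MB left
memory block 5: place 35 MB, 29 MB left
memory block 6: place 34 MB, 30 MB left
memory block 7: place 33 MB, 31 MB left
memory block 2: place 19 MB, 1 MB left
memory block 3: place 18 MB, 3 MB left
memory block 4: place 17 MB, 5 MB left
memory block 1: place 12 MB, 4 MB left
memory block 5: place 12 MB, 17 MB left
memory block 5: place 10 MB, 7 MB left
memory block 5: place 6 MB, 1 MB left

7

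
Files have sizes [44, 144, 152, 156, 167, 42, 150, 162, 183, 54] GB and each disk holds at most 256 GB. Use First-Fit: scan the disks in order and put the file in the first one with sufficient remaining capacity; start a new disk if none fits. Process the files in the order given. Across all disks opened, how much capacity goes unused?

Put 44 GB in disk 1; 212 GB remain.
Put 144 GB in disk 1; 68 GB remain.
Put 152 GB in disk 2; 104 GB remain.
Put 156 GB in disk 3; 100 GB remain.
Put 167 GB in disk 4; 89 GB remain.
Put 42 GB in disk 1; 26 GB remain.
Put 150 GB in disk 5; 106 GB remain.
Put 162 GB in disk 6; 94 GB remain.
Put 183 GB in disk 7; 73 GB remain.
Put 54 GB in disk 2; 50 GB remain.
7 disks × 256 GB = 1792 GB; used 1254 GB; unused 538 GB.

538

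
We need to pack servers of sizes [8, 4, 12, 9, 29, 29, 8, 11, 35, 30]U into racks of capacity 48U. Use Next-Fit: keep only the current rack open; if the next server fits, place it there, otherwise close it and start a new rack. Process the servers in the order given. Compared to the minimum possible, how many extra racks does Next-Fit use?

Next-Fit: [8,4,12,9] [29] [29,8,11] [35] [30] → 5 racks.
Total size 175U; any packing needs at least ⌈175/48⌉ = 4 racks.
An optimal packing achieves that bound: [35,12] [30,11,4] [29,9,8] [29,8] → 4 racks.
Excess: 5 − 4 = 1.

1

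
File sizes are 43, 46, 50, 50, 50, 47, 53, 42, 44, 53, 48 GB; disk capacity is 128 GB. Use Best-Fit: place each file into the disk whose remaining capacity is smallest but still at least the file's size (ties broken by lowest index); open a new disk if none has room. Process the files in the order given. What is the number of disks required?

Put 43 GB in disk 1; 85 GB remain.
Put 46 GB in disk 1; 39 GB remain.
Put 50 GB in disk 2; 78 GB remain.
Put 50 GB in disk 2; 28 GB remain.
Put 50 GB in disk 3; 78 GB remain.
Put 47 GB in disk 3; 31 GB remain.
Put 53 GB in disk 4; 75 GB remain.
Put 42 GB in disk 4; 33 GB remain.
Put 44 GB in disk 5; 84 GB remain.
Put 53 GB in disk 5; 31 GB remain.
Put 48 GB in disk 6; 80 GB remain.
Final disks: [43,46] [50,50] [50,47] [53,42] [44,53] [48].

6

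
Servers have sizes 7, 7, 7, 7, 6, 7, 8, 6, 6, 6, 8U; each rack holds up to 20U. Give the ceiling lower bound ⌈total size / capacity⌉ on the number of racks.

4 racks

Total size = 7 + 7 + 7 + 7 + 6 + 7 + 8 + 6 + 6 + 6 + 8 = 75U.
⌈75 / 20⌉ = 4.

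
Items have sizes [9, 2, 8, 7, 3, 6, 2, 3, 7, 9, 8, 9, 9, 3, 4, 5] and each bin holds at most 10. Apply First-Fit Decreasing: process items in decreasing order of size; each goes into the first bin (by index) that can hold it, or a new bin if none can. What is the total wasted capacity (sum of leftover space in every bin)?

Sorted descending: 9, 9, 9, 9, 8, 8, 7, 7, 6, 5, 4, 3, 3, 3, 2, 2.
Put 9 in bin 1; 1 remain.
Put 9 in bin 2; 1 remain.
Put 9 in bin 3; 1 remain.
Put 9 in bin 4; 1 remain.
Put 8 in bin 5; 2 remain.
Put 8 in bin 6; 2 remain.
Put 7 in bin 7; 3 remain.
Put 7 in bin 8; 3 remain.
Put 6 in bin 9; 4 remain.
Put 5 in bin 10; 5 remain.
Put 4 in bin 9; 0 remain.
Put 3 in bin 7; 0 remain.
Put 3 in bin 8; 0 remain.
Put 3 in bin 10; 2 remain.
Put 2 in bin 5; 0 remain.
Put 2 in bin 6; 0 remain.
10 bins × 10 = 100; used 94; unused 6.

6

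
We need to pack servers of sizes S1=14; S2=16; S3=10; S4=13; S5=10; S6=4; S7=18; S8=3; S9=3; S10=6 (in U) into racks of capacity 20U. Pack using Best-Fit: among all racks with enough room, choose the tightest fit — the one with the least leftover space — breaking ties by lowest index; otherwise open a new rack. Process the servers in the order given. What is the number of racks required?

rack 1: place S1 (14U), 6U left
rack 2: place S2 (16U), 4U left
rack 3: place S3 (10U), 10U left
rack 4: place S4 (13U), 7U left
rack 3: place S5 (10U), 0U left
rack 2: place S6 (4U), 0U left
rack 5: place S7 (18U), 2U left
rack 1: place S8 (3U), 3U left
rack 1: place S9 (3U), 0U left
rack 4: place S10 (6U), 1U left
Final racks: [14,3,3] [16,4] [10,10] [13,6] [18].

5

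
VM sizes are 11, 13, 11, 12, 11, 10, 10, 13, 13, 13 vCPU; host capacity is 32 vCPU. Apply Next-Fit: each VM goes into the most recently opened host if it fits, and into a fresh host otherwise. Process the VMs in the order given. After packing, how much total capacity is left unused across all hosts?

43

Put 11 vCPU in host 1; 21 vCPU remain.
Put 13 vCPU in host 1; 8 vCPU remain.
Put 11 vCPU in host 2; 21 vCPU remain.
Put 12 vCPU in host 2; 9 vCPU remain.
Put 11 vCPU in host 3; 21 vCPU remain.
Put 10 vCPU in host 3; 11 vCPU remain.
Put 10 vCPU in host 3; 1 vCPU remain.
Put 13 vCPU in host 4; 19 vCPU remain.
Put 13 vCPU in host 4; 6 vCPU remain.
Put 13 vCPU in host 5; 19 vCPU remain.
5 hosts × 32 vCPU = 160 vCPU; used 117 vCPU; unused 43 vCPU.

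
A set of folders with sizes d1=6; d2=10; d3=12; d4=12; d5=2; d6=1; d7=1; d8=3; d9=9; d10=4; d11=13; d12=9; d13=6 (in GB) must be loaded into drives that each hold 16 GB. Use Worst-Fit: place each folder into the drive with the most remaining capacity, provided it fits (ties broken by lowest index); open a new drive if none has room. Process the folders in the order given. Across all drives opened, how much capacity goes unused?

8

d1 (6 GB) → drive 1 (remaining 10 GB)
d2 (10 GB) → drive 1 (remaining 0 GB)
d3 (12 GB) → drive 2 (remaining 4 GB)
d4 (12 GB) → drive 3 (remaining 4 GB)
d5 (2 GB) → drive 2 (remaining 2 GB)
d6 (1 GB) → drive 3 (remaining 3 GB)
d7 (1 GB) → drive 3 (remaining 2 GB)
d8 (3 GB) → drive 4 (remaining 13 GB)
d9 (9 GB) → drive 4 (remaining 4 GB)
d10 (4 GB) → drive 4 (remaining 0 GB)
d11 (13 GB) → drive 5 (remaining 3 GB)
d12 (9 GB) → drive 6 (remaining 7 GB)
d13 (6 GB) → drive 6 (remaining 1 GB)
6 drives × 16 GB = 96 GB; used 88 GB; unused 8 GB.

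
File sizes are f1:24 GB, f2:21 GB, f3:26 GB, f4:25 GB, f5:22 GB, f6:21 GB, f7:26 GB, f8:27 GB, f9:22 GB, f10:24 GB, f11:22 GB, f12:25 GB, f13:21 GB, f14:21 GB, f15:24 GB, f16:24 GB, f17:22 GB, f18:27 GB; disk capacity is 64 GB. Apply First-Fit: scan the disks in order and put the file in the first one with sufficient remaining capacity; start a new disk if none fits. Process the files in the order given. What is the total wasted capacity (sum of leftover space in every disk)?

disk 1: place f1 (24 GB), 40 GB left
disk 1: place f2 (21 GB), 19 GB left
disk 2: place f3 (26 GB), 38 GB left
disk 2: place f4 (25 GB), 13 GB left
disk 3: place f5 (22 GB), 42 GB left
disk 3: place f6 (21 GB), 21 GB left
disk 4: place f7 (26 GB), 38 GB left
disk 4: place f8 (27 GB), 11 GB left
disk 5: place f9 (22 GB), 42 GB left
disk 5: place f10 (24 GB), 18 GB left
disk 6: place f11 (22 GB), 42 GB left
disk 6: place f12 (25 GB), 17 GB left
disk 3: place f13 (21 GB), 0 GB left
disk 7: place f14 (21 GB), 43 GB left
disk 7: place f15 (24 GB), 19 GB left
disk 8: place f16 (24 GB), 40 GB left
disk 8: place f17 (22 GB), 18 GB left
disk 9: place f18 (27 GB), 37 GB left
9 disks × 64 GB = 576 GB; used 424 GB; unused 152 GB.

152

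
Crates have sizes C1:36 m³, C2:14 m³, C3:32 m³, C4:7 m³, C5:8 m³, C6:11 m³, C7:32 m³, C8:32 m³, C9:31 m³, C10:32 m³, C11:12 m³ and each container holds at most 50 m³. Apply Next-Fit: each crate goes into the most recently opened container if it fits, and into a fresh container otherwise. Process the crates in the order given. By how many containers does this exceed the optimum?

0

Next-Fit: [36,14] [32,7,8] [11,32] [32] [31] [32,12] → 6 containers.
6 crates exceed 25 m³ (half the capacity), and no two of those can share a container, so at least 6 containers are needed.
So 6 is already optimal.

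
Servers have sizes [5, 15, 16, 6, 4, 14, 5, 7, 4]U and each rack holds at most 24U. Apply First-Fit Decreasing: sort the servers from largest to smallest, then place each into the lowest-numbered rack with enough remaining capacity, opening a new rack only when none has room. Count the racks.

4

Sorted descending: 16, 15, 14, 7, 6, 5, 5, 4, 4.
16U → rack 1 (remaining 8U)
15U → rack 2 (remaining 9U)
14U → rack 3 (remaining 10U)
7U → rack 1 (remaining 1U)
6U → rack 2 (remaining 3U)
5U → rack 3 (remaining 5U)
5U → rack 3 (remaining 0U)
4U → rack 4 (remaining 20U)
4U → rack 4 (remaining 16U)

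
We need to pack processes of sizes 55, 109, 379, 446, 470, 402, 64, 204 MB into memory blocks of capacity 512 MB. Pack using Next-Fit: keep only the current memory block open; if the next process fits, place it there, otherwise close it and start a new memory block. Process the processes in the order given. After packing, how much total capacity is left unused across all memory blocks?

Put 55 MB in memory block 1; 457 MB remain.
Put 109 MB in memory block 1; 348 MB remain.
Put 379 MB in memory block 2; 133 MB remain.
Put 446 MB in memory block 3; 66 MB remain.
Put 470 MB in memory block 4; 42 MB remain.
Put 402 MB in memory block 5; 110 MB remain.
Put 64 MB in memory block 5; 46 MB remain.
Put 204 MB in memory block 6; 308 MB remain.
6 memory blocks × 512 MB = 3072 MB; used 2129 MB; unused 943 MB.

943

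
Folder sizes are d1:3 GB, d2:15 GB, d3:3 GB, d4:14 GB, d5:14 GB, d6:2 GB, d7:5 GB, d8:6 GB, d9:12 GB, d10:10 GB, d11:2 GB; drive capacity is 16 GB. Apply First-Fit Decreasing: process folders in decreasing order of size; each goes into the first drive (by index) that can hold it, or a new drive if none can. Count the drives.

6

Sorted descending: 15, 14, 14, 12, 10, 6, 5, 3, 3, 2, 2.
drive 1: place 15 GB, 1 GB left
drive 2: place 14 GB, 2 GB left
drive 3: place 14 GB, 2 GB left
drive 4: place 12 GB, 4 GB left
drive 5: place 10 GB, 6 GB left
drive 5: place 6 GB, 0 GB left
drive 6: place 5 GB, 11 GB left
drive 4: place 3 GB, 1 GB left
drive 6: place 3 GB, 8 GB left
drive 2: place 2 GB, 0 GB left
drive 3: place 2 GB, 0 GB left
Final drives: [15] [14,2] [14,2] [12,3] [10,6] [5,3].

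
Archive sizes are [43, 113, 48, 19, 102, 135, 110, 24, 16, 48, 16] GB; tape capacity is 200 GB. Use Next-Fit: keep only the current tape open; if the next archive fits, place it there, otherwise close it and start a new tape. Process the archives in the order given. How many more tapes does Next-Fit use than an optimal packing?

1

Next-Fit: [43,113] [48,19,102] [135] [110,24,16,48] [16] → 5 tapes.
Total size 674 GB; any packing needs at least ⌈674/200⌉ = 4 tapes.
An optimal packing achieves that bound: [135,48,16] [113,48,24] [110,43,19,16] [102] → 4 tapes.
Excess: 5 − 4 = 1.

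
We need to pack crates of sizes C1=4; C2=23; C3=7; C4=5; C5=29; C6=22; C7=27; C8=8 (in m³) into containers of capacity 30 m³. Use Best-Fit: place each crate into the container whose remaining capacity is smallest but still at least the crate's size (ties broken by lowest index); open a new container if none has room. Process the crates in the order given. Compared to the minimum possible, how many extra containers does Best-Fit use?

0

Best-Fit: [4,23] [7,5] [29] [22,8] [27] → 5 containers.
Total size 125 m³; any packing needs at least ⌈125/30⌉ = 5 containers.
So 5 is already optimal.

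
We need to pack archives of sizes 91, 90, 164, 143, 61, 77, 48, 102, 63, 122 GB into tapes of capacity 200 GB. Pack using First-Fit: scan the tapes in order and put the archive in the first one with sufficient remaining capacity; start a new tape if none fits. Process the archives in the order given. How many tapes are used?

6

tape 1: place 91 GB, 109 GB left
tape 1: place 90 GB, 19 GB left
tape 2: place 164 GB, 36 GB left
tape 3: place 143 GB, 57 GB left
tape 4: place 61 GB, 139 GB left
tape 4: place 77 GB, 62 GB left
tape 3: place 48 GB, 9 GB left
tape 5: place 102 GB, 98 GB left
tape 5: place 63 GB, 35 GB left
tape 6: place 122 GB, 78 GB left
Final tapes: [91,90] [164] [143,48] [61,77] [102,63] [122].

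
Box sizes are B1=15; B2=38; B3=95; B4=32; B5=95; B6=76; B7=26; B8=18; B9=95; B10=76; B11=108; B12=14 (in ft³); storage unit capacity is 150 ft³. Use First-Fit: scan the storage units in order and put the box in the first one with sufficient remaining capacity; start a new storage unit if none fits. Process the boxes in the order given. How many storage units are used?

storage unit 1: place B1 (15 ft³), 135 ft³ left
storage unit 1: place B2 (38 ft³), 97 ft³ left
storage unit 1: place B3 (95 ft³), 2 ft³ left
storage unit 2: place B4 (32 ft³), 118 ft³ left
storage unit 2: place B5 (95 ft³), 23 ft³ left
storage unit 3: place B6 (76 ft³), 74 ft³ left
storage unit 3: place B7 (26 ft³), 48 ft³ left
storage unit 2: place B8 (18 ft³), 5 ft³ left
storage unit 4: place B9 (95 ft³), 55 ft³ left
storage unit 5: place B10 (76 ft³), 74 ft³ left
storage unit 6: place B11 (108 ft³), 42 ft³ left
storage unit 3: place B12 (14 ft³), 34 ft³ left
Final storage units: [15,38,95] [32,95,18] [76,26,14] [95] [76] [108].

6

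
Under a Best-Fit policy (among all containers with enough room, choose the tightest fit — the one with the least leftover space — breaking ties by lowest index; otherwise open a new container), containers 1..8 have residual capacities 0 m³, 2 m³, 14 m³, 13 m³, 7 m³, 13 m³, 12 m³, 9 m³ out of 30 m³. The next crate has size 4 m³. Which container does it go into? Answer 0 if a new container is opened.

5

Containers with room: container 3 (14 m³), container 4 (13 m³), container 5 (7 m³), container 6 (13 m³), container 7 (12 m³), container 8 (9 m³).
Tightest fit is container 5 with 7 m³ free.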